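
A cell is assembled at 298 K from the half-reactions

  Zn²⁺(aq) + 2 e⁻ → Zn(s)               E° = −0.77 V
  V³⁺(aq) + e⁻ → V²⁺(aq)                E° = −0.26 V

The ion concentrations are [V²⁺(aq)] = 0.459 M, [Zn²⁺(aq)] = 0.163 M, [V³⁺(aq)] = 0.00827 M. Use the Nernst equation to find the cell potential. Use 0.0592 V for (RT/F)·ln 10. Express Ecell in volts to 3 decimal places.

The V³⁺/V²⁺ couple has the more positive E°, so it is the cathode; Zn²⁺/Zn is the anode.
The standard potential is −0.26 − (−0.77) = +0.51 V and the balanced reaction transfers n = 2 electrons.
For the overall reaction 2 V³⁺(aq) + Zn(s) → 2 V²⁺(aq) + Zn²⁺(aq), Q = ([V²⁺(aq)]^2·[Zn²⁺(aq)]) / [V³⁺(aq)]^2 = 502, giving log Q = 2.701.
E = E° − (0.0592/n)·log Q = +0.51 − (0.0592/2)(2.701) = +0.430 V.

+0.430 V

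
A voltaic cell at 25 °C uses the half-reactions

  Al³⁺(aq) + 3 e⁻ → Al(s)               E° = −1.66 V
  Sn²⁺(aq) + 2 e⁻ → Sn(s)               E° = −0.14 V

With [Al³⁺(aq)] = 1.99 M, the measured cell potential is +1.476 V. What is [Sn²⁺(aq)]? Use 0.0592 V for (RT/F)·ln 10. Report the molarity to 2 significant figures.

Sn²⁺/Sn is the cathode (higher E°); E°cell = −0.14 − (−1.66) = +1.52 V with n = 6.
From the Nernst equation, log Q = n(E° − E)/0.0592 = 6·(+1.52 − (+1.476))/0.0592 = 4.459.
The balanced reaction is 3 Sn²⁺(aq) + 2 Al(s) → 3 Sn(s) + 2 Al³⁺(aq), so Q = [Al³⁺(aq)]^2 / [Sn²⁺(aq)]^3.
Substituting the known concentrations and solving, log [Sn²⁺(aq)] = −1.287 and [Sn²⁺(aq)] = 0.052 M.

0.052 M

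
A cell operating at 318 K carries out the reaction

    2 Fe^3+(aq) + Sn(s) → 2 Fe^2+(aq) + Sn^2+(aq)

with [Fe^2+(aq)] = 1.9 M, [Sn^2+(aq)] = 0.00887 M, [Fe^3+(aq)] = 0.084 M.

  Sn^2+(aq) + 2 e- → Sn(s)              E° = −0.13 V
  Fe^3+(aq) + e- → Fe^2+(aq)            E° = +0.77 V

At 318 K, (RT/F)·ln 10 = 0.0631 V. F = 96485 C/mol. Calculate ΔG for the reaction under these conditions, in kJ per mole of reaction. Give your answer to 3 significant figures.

−170 kJ/mol

E°cell = +0.77 − (−0.13) = +0.90 V; the balanced reaction transfers n = 2 electrons.
Q = ([Fe^2+(aq)]^2·[Sn^2+(aq)]) / [Fe^3+(aq)]^2 = 4.54, so log Q = 0.657 and E = +0.90 − (0.0631/2)(0.657) = +0.8793 V.
ΔG = −nFE = −(2)(96485)(+0.8793) J/mol = −170 kJ/mol.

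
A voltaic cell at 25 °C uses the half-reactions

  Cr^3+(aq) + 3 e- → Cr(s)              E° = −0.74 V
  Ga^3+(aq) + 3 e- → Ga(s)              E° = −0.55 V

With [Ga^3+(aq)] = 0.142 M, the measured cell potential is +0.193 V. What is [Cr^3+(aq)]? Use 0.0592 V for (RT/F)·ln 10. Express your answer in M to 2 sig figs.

The Ga³⁺/Ga couple has the larger reduction potential, so it is the cathode: E°cell = −0.55 − (−0.74) = +0.19 V and n = 3.
Rearranging E = E° − (0.0592/n)·log Q gives log Q = 3(+0.19 − (+0.193))/0.0592 = −0.152.
Balancing electrons gives Ga^3+(aq) + Cr(s) → Ga(s) + Cr^3+(aq); thus Q = [Cr^3+(aq)] / [Ga^3+(aq)].
Isolating [Cr^3+(aq)] in Q = 10^{−0.152} yields log [Cr^3+(aq)] = −1.000, i.e. 0.10 M.

0.10 M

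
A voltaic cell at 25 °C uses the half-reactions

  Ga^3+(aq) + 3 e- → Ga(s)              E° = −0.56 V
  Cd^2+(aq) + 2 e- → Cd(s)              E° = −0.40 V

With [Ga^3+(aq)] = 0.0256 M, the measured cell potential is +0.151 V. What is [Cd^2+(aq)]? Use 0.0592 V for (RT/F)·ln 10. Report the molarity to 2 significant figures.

The Cd²⁺/Cd couple has the larger reduction potential, so it is the cathode: E°cell = −0.40 − (−0.56) = +0.16 V and n = 6.
Since E = E° − (0.0592/n)·log Q, log Q = n(E° − E)/0.0592 = 0.912.
The balanced reaction is 3 Cd^2+(aq) + 2 Ga(s) → 3 Cd(s) + 2 Ga^3+(aq), so Q = [Ga^3+(aq)]^2 / [Cd^2+(aq)]^3.
Isolating [Cd^2+(aq)] in Q = 10^{0.912} yields log [Cd^2+(aq)] = −1.365, i.e. 0.043 M.

0.043 M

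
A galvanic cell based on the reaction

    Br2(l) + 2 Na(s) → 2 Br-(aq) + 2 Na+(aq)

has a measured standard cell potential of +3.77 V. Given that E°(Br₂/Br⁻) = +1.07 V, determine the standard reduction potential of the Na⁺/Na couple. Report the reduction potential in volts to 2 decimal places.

−2.70 V

In the reaction as written the Br₂/Br⁻ couple is reduced (cathode) and Na⁺/Na is oxidized (anode), so E°cell = E°(Br₂/Br⁻) − E°(Na⁺/Na).
E°(Na⁺/Na) = E°(cathode) − E°cell = +1.07 − (+3.77) = −2.70 V.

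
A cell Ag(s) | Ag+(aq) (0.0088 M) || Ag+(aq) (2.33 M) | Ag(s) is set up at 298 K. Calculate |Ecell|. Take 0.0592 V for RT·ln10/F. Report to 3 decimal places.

0.143 V

For a concentration cell E°cell = 0, since both electrodes use the same couple.
The compartment with the higher Ag+(aq) concentration (2.33 M) acts as the cathode; ions are reduced there and produced at the dilute (0.0088 M) anode.
With n = 1, Ecell = −(0.0592/1)·log([dilute]/[conc]) = −(0.0592/1)·log(0.0088/2.33) = +0.143 V.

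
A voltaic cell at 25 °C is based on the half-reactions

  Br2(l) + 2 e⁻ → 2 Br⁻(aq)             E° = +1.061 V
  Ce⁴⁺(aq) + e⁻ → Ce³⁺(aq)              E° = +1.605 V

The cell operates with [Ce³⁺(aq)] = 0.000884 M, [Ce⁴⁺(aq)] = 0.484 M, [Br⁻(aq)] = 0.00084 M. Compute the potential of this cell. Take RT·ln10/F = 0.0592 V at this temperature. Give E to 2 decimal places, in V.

+0.52 V

The Ce⁴⁺/Ce³⁺ couple has the more positive E°, so it is the cathode; Br₂/Br⁻ is the anode.
E°cell = E°cat − E°an = +1.605 − (+1.061) = +0.544 V; n = 2.
Balancing gives 2 Ce⁴⁺(aq) + 2 Br⁻(aq) → 2 Ce³⁺(aq) + Br2(l); hence Q = [Ce³⁺(aq)]^2 / ([Ce⁴⁺(aq)]^2·[Br⁻(aq)]^2) = 4.73 (log Q = 0.675).
E = E° − (0.0592/n)·log Q = +0.544 − (0.0592/2)(0.675) = +0.52 V.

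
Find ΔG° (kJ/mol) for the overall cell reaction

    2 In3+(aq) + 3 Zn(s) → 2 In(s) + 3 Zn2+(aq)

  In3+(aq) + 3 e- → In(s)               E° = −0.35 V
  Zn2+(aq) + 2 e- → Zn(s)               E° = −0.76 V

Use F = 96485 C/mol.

In the reaction as written In3+(aq) is reduced, so the In³⁺/In couple is the cathode and Zn²⁺/Zn is the anode.
E°cell = −0.35 − (−0.76) = +0.41 V; balancing electrons gives n = 6.
ΔG° = −nFE°cell = −(6)(96485)(+0.41) J/mol = −237 kJ/mol.

−237 kJ/mol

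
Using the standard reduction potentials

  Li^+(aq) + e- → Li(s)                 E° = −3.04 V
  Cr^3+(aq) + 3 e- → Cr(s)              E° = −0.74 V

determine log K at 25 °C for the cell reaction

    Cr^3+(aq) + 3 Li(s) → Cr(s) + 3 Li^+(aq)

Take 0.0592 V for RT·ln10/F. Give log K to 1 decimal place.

The Cr³⁺/Cr couple is reduced (cathode); E°cell = −0.74 − (−3.04) = +2.30 V with n = 3.
At equilibrium E = 0, so log K = nE°cell / 0.0592 = (3)(+2.30) / 0.0592 = 116.6.

log K = 116.6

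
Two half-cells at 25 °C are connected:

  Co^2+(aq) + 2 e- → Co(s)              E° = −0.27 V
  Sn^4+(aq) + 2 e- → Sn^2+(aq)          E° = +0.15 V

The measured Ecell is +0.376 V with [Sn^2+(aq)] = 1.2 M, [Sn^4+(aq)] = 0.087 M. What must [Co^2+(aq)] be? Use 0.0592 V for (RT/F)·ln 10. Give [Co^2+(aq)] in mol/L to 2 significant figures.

The Sn⁴⁺/Sn²⁺ couple has the larger reduction potential, so it is the cathode: E°cell = +0.15 − (−0.27) = +0.42 V and n = 2.
Since E = E° − (0.0592/n)·log Q, log Q = n(E° − E)/0.0592 = 1.486.
Balancing electrons gives Sn^4+(aq) + Co(s) → Sn^2+(aq) + Co^2+(aq); thus Q = ([Sn^2+(aq)]·[Co^2+(aq)]) / [Sn^4+(aq)].
Isolating [Co^2+(aq)] in Q = 10^{1.486} yields log [Co^2+(aq)] = 0.346, i.e. 2.2 M.

2.2 M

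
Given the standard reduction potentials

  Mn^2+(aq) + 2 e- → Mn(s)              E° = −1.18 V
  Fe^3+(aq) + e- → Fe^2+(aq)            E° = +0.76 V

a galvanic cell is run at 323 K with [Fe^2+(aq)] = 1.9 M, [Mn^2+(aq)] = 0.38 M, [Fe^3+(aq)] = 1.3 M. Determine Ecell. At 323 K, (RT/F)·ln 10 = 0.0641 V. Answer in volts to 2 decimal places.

Since E°(Fe³⁺/Fe²⁺) > E°(Mn²⁺/Mn), Fe³⁺/Fe²⁺ serves as the cathode.
E°cell = E°cat − E°an = +0.76 − (−1.18) = +1.94 V; n = 2.
For the overall reaction 2 Fe^3+(aq) + Mn(s) → 2 Fe^2+(aq) + Mn^2+(aq), Q = ([Fe^2+(aq)]^2·[Mn^2+(aq)]) / [Fe^3+(aq)]^2 = 0.812, giving log Q = −0.091.
Applying E = E° − (RT ln10/nF)·log Q gives +1.94 − (0.0641/2)(−0.091) = +1.94 V.

+1.94 V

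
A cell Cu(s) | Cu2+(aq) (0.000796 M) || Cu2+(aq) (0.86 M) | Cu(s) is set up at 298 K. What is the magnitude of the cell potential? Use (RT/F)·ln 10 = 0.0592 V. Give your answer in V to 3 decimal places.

0.090 V

For a concentration cell E°cell = 0, since both electrodes use the same couple.
The compartment with the higher Cu2+(aq) concentration (0.86 M) acts as the cathode; ions are reduced there and produced at the dilute (0.000796 M) anode.
With n = 2, Ecell = −(0.0592/2)·log([dilute]/[conc]) = −(0.0592/2)·log(0.000796/0.86) = +0.090 V.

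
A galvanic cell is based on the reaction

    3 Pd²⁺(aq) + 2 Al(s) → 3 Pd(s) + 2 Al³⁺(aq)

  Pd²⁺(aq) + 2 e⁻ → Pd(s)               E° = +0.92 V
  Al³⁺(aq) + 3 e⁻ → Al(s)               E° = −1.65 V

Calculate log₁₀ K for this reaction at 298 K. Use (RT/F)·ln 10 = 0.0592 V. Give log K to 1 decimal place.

log K = 260.5

The Pd²⁺/Pd couple is reduced (cathode); E°cell = +0.92 − (−1.65) = +2.57 V with n = 6.
At equilibrium E = 0, so log K = nE°cell / 0.0592 = (6)(+2.57) / 0.0592 = 260.5.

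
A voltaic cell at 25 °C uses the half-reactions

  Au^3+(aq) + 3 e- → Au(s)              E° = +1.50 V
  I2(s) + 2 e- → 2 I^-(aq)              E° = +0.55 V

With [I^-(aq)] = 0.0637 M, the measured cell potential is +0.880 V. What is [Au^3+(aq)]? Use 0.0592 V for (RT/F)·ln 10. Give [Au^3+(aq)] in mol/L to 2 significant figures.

1.1 M

The Au³⁺/Au couple has the larger reduction potential, so it is the cathode: E°cell = +1.50 − (+0.55) = +0.95 V and n = 6.
From the Nernst equation, log Q = n(E° − E)/0.0592 = 6·(+0.95 − (+0.880))/0.0592 = 7.095.
The balanced reaction is 2 Au^3+(aq) + 6 I^-(aq) → 2 Au(s) + 3 I2(s), so Q = 1 / ([Au^3+(aq)]^2·[I^-(aq)]^6).
Solving for the unknown gives log [Au^3+(aq)] = 0.040, so [Au^3+(aq)] ≈ 1.1 M.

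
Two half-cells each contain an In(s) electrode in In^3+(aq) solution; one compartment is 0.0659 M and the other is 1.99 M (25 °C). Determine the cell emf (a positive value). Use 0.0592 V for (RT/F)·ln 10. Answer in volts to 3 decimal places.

0.029 V

For a concentration cell E°cell = 0, since both electrodes use the same couple.
The compartment with the higher In^3+(aq) concentration (1.99 M) acts as the cathode; ions are reduced there and produced at the dilute (0.0659 M) anode.
With n = 3, Ecell = −(0.0592/3)·log([dilute]/[conc]) = −(0.0592/3)·log(0.0659/1.99) = +0.029 V.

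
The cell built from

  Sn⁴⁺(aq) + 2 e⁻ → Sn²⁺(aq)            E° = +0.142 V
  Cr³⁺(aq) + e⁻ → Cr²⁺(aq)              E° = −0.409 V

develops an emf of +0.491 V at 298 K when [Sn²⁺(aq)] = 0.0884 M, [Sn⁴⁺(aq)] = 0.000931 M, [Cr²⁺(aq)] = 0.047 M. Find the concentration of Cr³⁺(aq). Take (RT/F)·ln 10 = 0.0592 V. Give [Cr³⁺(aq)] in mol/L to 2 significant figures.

The Sn⁴⁺/Sn²⁺ couple has the larger reduction potential, so it is the cathode: E°cell = +0.142 − (−0.409) = +0.551 V and n = 2.
Rearranging E = E° − (0.0592/n)·log Q gives log Q = 2(+0.551 − (+0.491))/0.0592 = 2.027.
The balanced reaction is Sn⁴⁺(aq) + 2 Cr²⁺(aq) → Sn²⁺(aq) + 2 Cr³⁺(aq), so Q = ([Sn²⁺(aq)]·[Cr³⁺(aq)]^2) / ([Sn⁴⁺(aq)]·[Cr²⁺(aq)]^2).
Substituting the known concentrations and solving, log [Cr³⁺(aq)] = −1.303 and [Cr³⁺(aq)] = 0.050 M.

0.050 M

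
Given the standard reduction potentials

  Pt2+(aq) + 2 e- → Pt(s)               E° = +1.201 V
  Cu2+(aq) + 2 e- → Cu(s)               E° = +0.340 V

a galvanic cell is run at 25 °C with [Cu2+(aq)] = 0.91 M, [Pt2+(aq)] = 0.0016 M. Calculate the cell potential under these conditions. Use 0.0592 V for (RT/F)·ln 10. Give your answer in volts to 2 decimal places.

+0.78 V

The Pt²⁺/Pt couple has the more positive E°, so it is the cathode; Cu²⁺/Cu is the anode.
The standard potential is +1.201 − (+0.340) = +0.861 V and the balanced reaction transfers n = 2 electrons.
Balancing gives Pt2+(aq) + Cu(s) → Pt(s) + Cu2+(aq); hence Q = [Cu2+(aq)] / [Pt2+(aq)] = 569 (log Q = 2.755).
Applying E = E° − (RT ln10/nF)·log Q gives +0.861 − (0.0592/2)(2.755) = +0.78 V.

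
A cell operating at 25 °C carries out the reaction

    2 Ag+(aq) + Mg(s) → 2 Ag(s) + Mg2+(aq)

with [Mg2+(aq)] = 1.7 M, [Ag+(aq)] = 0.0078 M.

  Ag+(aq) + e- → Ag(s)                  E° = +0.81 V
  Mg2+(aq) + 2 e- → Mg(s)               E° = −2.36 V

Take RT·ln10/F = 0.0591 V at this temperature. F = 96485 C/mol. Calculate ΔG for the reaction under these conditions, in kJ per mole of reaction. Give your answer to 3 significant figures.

With Ag⁺/Ag reduced at the cathode, E°cell = +0.81 − (−2.36) = +3.17 V and n = 2.
The reaction quotient is [Mg2+(aq)] / [Ag+(aq)]^2 = 2.79×10^4; by Nernst, E = +3.17 − (0.0591/2)(4.446) = +3.0386 V.
ΔG = −nFE = −(2)(96485)(+3.0386) J/mol = −586 kJ/mol.

−586 kJ/mol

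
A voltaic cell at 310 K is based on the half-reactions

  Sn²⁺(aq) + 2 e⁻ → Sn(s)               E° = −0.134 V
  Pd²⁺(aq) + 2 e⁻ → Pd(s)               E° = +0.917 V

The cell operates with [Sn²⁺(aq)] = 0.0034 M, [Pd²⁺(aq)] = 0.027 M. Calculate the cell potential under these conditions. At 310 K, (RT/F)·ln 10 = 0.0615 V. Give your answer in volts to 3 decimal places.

Since E°(Pd²⁺/Pd) > E°(Sn²⁺/Sn), Pd²⁺/Pd serves as the cathode.
The standard potential is +0.917 − (−0.134) = +1.051 V and the balanced reaction transfers n = 2 electrons.
The balanced reaction is Pd²⁺(aq) + Sn(s) → Pd(s) + Sn²⁺(aq), so Q = [Sn²⁺(aq)] / [Pd²⁺(aq)] = 0.126 and log Q = −0.900.
By the Nernst equation, E = +1.051 − (0.0615/2)·(−0.900) = +1.079 V.

+1.079 V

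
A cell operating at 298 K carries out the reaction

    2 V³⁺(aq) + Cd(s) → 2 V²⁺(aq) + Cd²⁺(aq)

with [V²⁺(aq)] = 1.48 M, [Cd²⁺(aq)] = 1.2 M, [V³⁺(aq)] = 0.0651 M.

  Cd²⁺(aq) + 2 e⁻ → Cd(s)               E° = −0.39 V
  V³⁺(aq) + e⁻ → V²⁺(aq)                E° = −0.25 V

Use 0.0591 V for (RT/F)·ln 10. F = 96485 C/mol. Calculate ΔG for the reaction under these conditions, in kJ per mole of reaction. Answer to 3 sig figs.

−11.1 kJ/mol

E°cell = −0.25 − (−0.39) = +0.14 V; the balanced reaction transfers n = 2 electrons.
The reaction quotient is ([V²⁺(aq)]^2·[Cd²⁺(aq)]) / [V³⁺(aq)]^2 = 620; by Nernst, E = +0.14 − (0.0591/2)(2.793) = +0.0575 V.
ΔG = −nFE = −(2)(96485)(+0.0575) J/mol = −11.1 kJ/mol.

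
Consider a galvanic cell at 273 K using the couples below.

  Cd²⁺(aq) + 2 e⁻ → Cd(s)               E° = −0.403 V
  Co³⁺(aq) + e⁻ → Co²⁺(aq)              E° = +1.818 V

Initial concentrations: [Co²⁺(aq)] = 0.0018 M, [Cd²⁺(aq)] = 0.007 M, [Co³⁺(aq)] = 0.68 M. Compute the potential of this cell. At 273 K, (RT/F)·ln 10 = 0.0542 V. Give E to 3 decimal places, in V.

+2.419 V

Co³⁺/Co²⁺ is reduced (cathode, E° = +1.818 V) and Cd²⁺/Cd is oxidized (anode).
The standard potential is +1.818 − (−0.403) = +2.221 V and the balanced reaction transfers n = 2 electrons.
Balancing gives 2 Co³⁺(aq) + Cd(s) → 2 Co²⁺(aq) + Cd²⁺(aq); hence Q = ([Co²⁺(aq)]^2·[Cd²⁺(aq)]) / [Co³⁺(aq)]^2 = 4.9×10^−8 (log Q = −7.309).
Applying E = E° − (RT ln10/nF)·log Q gives +2.221 − (0.0542/2)(−7.309) = +2.419 V.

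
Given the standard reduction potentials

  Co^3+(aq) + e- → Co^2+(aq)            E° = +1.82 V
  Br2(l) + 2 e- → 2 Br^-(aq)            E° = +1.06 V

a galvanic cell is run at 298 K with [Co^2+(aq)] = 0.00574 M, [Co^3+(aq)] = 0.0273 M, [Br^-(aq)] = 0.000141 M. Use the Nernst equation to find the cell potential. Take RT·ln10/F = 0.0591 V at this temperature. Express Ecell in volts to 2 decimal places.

Co³⁺/Co²⁺ is reduced (cathode, E° = +1.82 V) and Br₂/Br⁻ is oxidized (anode).
E°cell = +1.82 − (+1.06) = +0.76 V, with n = 2 electrons transferred.
Balancing gives 2 Co^3+(aq) + 2 Br^-(aq) → 2 Co^2+(aq) + Br2(l); hence Q = [Co^2+(aq)]^2 / ([Co^3+(aq)]^2·[Br^-(aq)]^2) = 2.22×10^6 (log Q = 6.347).
Applying E = E° − (RT ln10/nF)·log Q gives +0.76 − (0.0591/2)(6.347) = +0.57 V.

+0.57 V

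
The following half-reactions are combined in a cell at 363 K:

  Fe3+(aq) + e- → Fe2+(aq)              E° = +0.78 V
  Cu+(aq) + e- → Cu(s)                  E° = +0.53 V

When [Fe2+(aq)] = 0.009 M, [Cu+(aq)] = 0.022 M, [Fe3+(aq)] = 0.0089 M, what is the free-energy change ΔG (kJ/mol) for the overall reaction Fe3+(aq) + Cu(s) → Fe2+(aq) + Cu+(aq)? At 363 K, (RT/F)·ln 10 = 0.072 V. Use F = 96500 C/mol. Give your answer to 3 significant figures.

−35.6 kJ/mol

The standard cell potential is +0.78 − (+0.53) = +0.25 V, with n = 1 electron in the balanced equation.
The reaction quotient is ([Fe2+(aq)]·[Cu+(aq)]) / [Fe3+(aq)] = 0.0222; by Nernst, E = +0.25 − (0.072/1)(−1.653) = +0.3690 V.
Then ΔG = −nFE = −1 × 96500 × +0.3690 J/mol = −35.6 kJ/mol.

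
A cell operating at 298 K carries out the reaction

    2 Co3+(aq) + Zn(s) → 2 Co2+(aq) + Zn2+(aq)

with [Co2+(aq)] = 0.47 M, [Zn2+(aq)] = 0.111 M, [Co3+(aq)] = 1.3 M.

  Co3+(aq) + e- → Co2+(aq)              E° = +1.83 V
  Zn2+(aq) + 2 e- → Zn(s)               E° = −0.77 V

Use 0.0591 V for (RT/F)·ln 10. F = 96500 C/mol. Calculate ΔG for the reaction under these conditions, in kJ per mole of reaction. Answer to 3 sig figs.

−512 kJ/mol

E°cell = +1.83 − (−0.77) = +2.60 V; the balanced reaction transfers n = 2 electrons.
The reaction quotient is ([Co2+(aq)]^2·[Zn2+(aq)]) / [Co3+(aq)]^2 = 0.0145; by Nernst, E = +2.60 − (0.0591/2)(−1.838) = +2.6543 V.
ΔG = −nFE = −(2)(96500)(+2.6543) J/mol = −512 kJ/mol.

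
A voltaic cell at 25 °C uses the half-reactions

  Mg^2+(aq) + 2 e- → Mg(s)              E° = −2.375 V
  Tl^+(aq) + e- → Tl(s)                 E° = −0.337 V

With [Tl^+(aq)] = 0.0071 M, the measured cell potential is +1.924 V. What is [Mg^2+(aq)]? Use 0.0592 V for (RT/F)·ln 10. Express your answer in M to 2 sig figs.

0.36 M

The Tl⁺/Tl couple has the larger reduction potential, so it is the cathode: E°cell = −0.337 − (−2.375) = +2.038 V and n = 2.
Rearranging E = E° − (0.0592/n)·log Q gives log Q = 2(+2.038 − (+1.924))/0.0592 = 3.851.
The balanced reaction is 2 Tl^+(aq) + Mg(s) → 2 Tl(s) + Mg^2+(aq), so Q = [Mg^2+(aq)] / [Tl^+(aq)]^2.
Solving for the unknown gives log [Mg^2+(aq)] = −0.446, so [Mg^2+(aq)] ≈ 0.36 M.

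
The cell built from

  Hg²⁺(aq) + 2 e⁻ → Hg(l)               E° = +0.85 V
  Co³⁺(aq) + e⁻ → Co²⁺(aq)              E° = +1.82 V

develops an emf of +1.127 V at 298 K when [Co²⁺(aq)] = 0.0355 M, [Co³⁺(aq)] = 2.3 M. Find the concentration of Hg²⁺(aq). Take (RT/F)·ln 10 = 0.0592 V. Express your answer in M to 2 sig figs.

0.021 M

The Co³⁺/Co²⁺ couple has the larger reduction potential, so it is the cathode: E°cell = +1.82 − (+0.85) = +0.97 V and n = 2.
Since E = E° − (0.0592/n)·log Q, log Q = n(E° − E)/0.0592 = −5.304.
The balanced reaction is 2 Co³⁺(aq) + Hg(l) → 2 Co²⁺(aq) + Hg²⁺(aq), so Q = ([Co²⁺(aq)]^2·[Hg²⁺(aq)]) / [Co³⁺(aq)]^2.
Solving for the unknown gives log [Hg²⁺(aq)] = −1.681, so [Hg²⁺(aq)] ≈ 0.021 M.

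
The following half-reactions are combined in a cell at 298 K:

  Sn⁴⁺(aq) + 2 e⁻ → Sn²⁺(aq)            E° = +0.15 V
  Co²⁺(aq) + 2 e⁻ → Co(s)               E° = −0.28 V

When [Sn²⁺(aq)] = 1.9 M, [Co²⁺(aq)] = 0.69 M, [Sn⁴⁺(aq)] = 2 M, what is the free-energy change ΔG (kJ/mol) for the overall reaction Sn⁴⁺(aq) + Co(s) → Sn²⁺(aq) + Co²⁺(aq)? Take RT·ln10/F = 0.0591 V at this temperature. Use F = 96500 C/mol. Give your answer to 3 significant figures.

The standard cell potential is +0.15 − (−0.28) = +0.43 V, with n = 2 electrons in the balanced equation.
Here Q = ([Sn²⁺(aq)]·[Co²⁺(aq)]) / [Sn⁴⁺(aq)] = 0.655 (log Q = −0.183), giving E = +0.43 − (0.0591/2)·(−0.183) = +0.4354 V.
Then ΔG = −nFE = −2 × 96500 × +0.4354 J/mol = −84.0 kJ/mol.

−84.0 kJ/mol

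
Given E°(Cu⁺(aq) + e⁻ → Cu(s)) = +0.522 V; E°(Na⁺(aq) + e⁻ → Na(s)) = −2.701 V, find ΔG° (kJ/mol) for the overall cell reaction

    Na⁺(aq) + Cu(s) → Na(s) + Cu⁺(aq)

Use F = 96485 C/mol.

In the reaction as written Na⁺(aq) is reduced, so the Na⁺/Na couple is the cathode and Cu⁺/Cu is the anode.
E°cell = −2.701 − (+0.522) = −3.223 V; balancing electrons gives n = 1.
ΔG° = −nFE°cell = −(1)(96485)(−3.223) J/mol = +311 kJ/mol.

+311 kJ/mol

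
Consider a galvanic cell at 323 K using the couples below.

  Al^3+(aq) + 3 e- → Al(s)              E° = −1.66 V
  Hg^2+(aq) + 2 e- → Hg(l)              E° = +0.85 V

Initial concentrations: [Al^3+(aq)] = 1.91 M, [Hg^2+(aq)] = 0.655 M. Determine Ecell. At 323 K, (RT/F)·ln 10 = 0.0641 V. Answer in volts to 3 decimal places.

+2.498 V

The Hg²⁺/Hg couple has the more positive E°, so it is the cathode; Al³⁺/Al is the anode.
E°cell = E°cat − E°an = +0.85 − (−1.66) = +2.51 V; n = 6.
The balanced reaction is 3 Hg^2+(aq) + 2 Al(s) → 3 Hg(l) + 2 Al^3+(aq), so Q = [Al^3+(aq)]^2 / [Hg^2+(aq)]^3 = 13 and log Q = 1.113.
Applying E = E° − (RT ln10/nF)·log Q gives +2.51 − (0.0641/6)(1.113) = +2.498 V.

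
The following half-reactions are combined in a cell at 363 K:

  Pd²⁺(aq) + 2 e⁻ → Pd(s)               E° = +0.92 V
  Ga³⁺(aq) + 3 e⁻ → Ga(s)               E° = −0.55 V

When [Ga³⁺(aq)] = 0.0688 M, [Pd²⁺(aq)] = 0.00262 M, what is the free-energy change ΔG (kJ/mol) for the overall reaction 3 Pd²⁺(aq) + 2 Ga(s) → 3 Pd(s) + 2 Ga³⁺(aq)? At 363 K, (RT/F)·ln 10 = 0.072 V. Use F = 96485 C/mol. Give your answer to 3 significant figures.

The standard cell potential is +0.92 − (−0.55) = +1.47 V, with n = 6 electrons in the balanced equation.
Here Q = [Ga³⁺(aq)]^2 / [Pd²⁺(aq)]^3 = 2.63×10^5 (log Q = 5.420), giving E = +1.47 − (0.072/6)·(5.420) = +1.4050 V.
ΔG = −nFE = −(6)(96485)(+1.4050) J/mol = −813 kJ/mol.

−813 kJ/mol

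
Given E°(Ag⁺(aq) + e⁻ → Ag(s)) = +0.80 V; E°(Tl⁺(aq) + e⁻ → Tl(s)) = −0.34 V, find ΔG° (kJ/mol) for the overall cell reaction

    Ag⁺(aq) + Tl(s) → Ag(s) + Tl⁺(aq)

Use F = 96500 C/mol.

In the reaction as written Ag⁺(aq) is reduced, so the Ag⁺/Ag couple is the cathode and Tl⁺/Tl is the anode.
E°cell = +0.80 − (−0.34) = +1.14 V; balancing electrons gives n = 1.
ΔG° = −nFE°cell = −(1)(96500)(+1.14) J/mol = −110 kJ/mol.

−110 kJ/mol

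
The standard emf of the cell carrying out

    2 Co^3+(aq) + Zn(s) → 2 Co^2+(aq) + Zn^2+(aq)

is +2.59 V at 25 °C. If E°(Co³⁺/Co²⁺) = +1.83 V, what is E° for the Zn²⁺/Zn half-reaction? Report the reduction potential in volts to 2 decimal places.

In the reaction as written the Co³⁺/Co²⁺ couple is reduced (cathode) and Zn²⁺/Zn is oxidized (anode), so E°cell = E°(Co³⁺/Co²⁺) − E°(Zn²⁺/Zn).
E°(Zn²⁺/Zn) = E°(cathode) − E°cell = +1.83 − (+2.59) = −0.76 V.

−0.76 V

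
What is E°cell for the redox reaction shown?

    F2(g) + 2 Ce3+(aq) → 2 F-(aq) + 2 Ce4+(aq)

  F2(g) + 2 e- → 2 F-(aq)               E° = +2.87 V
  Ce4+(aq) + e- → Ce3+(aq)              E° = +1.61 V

+1.26 V

F2(g) gains electrons, so the F₂/F⁻ couple is the cathode; the Ce⁴⁺/Ce³⁺ couple is the anode.
E°cell = E°(cathode) − E°(anode) = +2.87 − (+1.61) = +1.26 V.
The positive value indicates the reaction is spontaneous as written.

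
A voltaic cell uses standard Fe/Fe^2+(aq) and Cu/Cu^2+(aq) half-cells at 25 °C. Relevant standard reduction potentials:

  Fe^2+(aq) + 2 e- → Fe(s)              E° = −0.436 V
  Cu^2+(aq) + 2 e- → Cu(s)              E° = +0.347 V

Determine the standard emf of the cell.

+0.783 V

Of the two couples in this cell, the one with the more positive reduction potential is reduced at the cathode: here that is Cu²⁺/Cu (+0.347 V); Fe²⁺/Fe (−0.436 V) is the anode.
E°cell = E°(cathode) − E°(anode) = +0.347 − (−0.436) = +0.783 V.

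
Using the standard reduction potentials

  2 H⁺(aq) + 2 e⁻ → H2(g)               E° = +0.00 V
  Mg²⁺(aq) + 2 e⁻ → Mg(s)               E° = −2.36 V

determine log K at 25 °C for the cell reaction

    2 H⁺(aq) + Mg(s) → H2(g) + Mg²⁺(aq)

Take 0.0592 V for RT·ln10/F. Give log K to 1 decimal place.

The 2H⁺/H₂ couple is reduced (cathode); E°cell = +0.00 − (−2.36) = +2.36 V with n = 2.
At equilibrium E = 0, so log K = nE°cell / 0.0592 = (2)(+2.36) / 0.0592 = 79.7.

log K = 79.7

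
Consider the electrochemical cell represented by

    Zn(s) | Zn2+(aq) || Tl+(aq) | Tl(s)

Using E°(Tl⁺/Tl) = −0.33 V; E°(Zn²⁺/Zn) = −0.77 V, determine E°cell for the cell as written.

By convention the left-hand electrode in cell notation is the anode (oxidation) and the right-hand electrode is the cathode (reduction).
E°cell = E°(right) − E°(left) = −0.33 − (−0.77) = +0.44 V.

+0.44 V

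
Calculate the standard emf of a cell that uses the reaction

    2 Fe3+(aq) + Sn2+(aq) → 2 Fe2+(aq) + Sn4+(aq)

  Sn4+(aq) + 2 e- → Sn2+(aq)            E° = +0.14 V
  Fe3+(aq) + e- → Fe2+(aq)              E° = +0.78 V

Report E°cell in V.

+0.64 V

In the reaction as written, Fe3+(aq) is reduced (cathode) and Sn4+(aq) is produced by oxidation at the anode.
E°cell = E°(cathode) − E°(anode) = +0.78 − (+0.14) = +0.64 V.
The positive value indicates the reaction is spontaneous as written.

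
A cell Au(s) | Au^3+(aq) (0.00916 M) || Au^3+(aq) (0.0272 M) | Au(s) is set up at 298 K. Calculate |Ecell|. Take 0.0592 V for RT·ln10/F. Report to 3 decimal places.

0.009 V

For a concentration cell E°cell = 0, since both electrodes use the same couple.
The compartment with the higher Au^3+(aq) concentration (0.0272 M) acts as the cathode; ions are reduced there and produced at the dilute (0.00916 M) anode.
With n = 3, Ecell = −(0.0592/3)·log([dilute]/[conc]) = −(0.0592/3)·log(0.00916/0.0272) = +0.009 V.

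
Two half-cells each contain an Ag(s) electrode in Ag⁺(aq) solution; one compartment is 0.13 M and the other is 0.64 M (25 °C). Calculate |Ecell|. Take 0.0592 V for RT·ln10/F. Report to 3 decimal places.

For a concentration cell E°cell = 0, since both electrodes use the same couple.
The compartment with the higher Ag⁺(aq) concentration (0.64 M) acts as the cathode; ions are reduced there and produced at the dilute (0.13 M) anode.
With n = 1, Ecell = −(0.0592/1)·log([dilute]/[conc]) = −(0.0592/1)·log(0.13/0.64) = +0.041 V.

0.041 V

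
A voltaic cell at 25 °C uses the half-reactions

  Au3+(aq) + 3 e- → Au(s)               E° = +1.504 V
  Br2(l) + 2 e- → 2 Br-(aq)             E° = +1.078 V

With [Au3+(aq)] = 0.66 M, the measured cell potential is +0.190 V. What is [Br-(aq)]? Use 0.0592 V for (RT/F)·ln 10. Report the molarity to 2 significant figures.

The Au³⁺/Au couple has the larger reduction potential, so it is the cathode: E°cell = +1.504 − (+1.078) = +0.426 V and n = 6.
From the Nernst equation, log Q = n(E° − E)/0.0592 = 6·(+0.426 − (+0.190))/0.0592 = 23.919.
Balancing electrons gives 2 Au3+(aq) + 6 Br-(aq) → 2 Au(s) + 3 Br2(l); thus Q = 1 / ([Au3+(aq)]^2·[Br-(aq)]^6).
Substituting the known concentrations and solving, log [Br-(aq)] = −3.926 and [Br-(aq)] = 0.00012 M.

0.00012 M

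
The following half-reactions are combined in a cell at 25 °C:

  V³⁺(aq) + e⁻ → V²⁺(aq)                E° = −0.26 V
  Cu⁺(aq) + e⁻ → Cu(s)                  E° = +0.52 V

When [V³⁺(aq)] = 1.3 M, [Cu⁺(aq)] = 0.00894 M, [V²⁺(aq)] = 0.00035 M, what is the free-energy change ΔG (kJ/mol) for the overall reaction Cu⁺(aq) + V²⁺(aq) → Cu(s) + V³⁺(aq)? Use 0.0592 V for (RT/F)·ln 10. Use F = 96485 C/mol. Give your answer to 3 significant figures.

−43.2 kJ/mol

With Cu⁺/Cu reduced at the cathode, E°cell = +0.52 − (−0.26) = +0.78 V and n = 1.
Q = [V³⁺(aq)] / ([Cu⁺(aq)]·[V²⁺(aq)]) = 4.15×10^5, so log Q = 5.619 and E = +0.78 − (0.0592/1)(5.619) = +0.4474 V.
Finally ΔG = −nFE = −(1)(96485 C/mol)(+0.4474 V) = −43.2 kJ/mol.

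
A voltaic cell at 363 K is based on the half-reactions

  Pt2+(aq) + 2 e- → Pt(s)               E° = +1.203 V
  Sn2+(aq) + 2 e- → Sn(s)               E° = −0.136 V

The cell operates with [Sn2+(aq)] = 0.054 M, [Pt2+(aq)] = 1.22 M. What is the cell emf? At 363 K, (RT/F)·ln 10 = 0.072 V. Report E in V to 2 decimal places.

+1.39 V

The Pt²⁺/Pt couple has the more positive E°, so it is the cathode; Sn²⁺/Sn is the anode.
The standard potential is +1.203 − (−0.136) = +1.339 V and the balanced reaction transfers n = 2 electrons.
Balancing gives Pt2+(aq) + Sn(s) → Pt(s) + Sn2+(aq); hence Q = [Sn2+(aq)] / [Pt2+(aq)] = 0.0443 (log Q = −1.354).
E = E° − (0.072/n)·log Q = +1.339 − (0.072/2)(−1.354) = +1.39 V.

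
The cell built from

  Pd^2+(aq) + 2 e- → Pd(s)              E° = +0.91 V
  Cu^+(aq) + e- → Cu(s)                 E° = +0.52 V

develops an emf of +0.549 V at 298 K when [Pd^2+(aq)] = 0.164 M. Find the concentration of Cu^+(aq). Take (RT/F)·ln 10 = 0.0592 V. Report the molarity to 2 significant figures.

The Pd²⁺/Pd couple has the larger reduction potential, so it is the cathode: E°cell = +0.91 − (+0.52) = +0.39 V and n = 2.
Rearranging E = E° − (0.0592/n)·log Q gives log Q = 2(+0.39 − (+0.549))/0.0592 = −5.372.
Balancing electrons gives Pd^2+(aq) + 2 Cu(s) → Pd(s) + 2 Cu^+(aq); thus Q = [Cu^+(aq)]^2 / [Pd^2+(aq)].
Isolating [Cu^+(aq)] in Q = 10^{−5.372} yields log [Cu^+(aq)] = −3.079, i.e. 0.00083 M.

0.00083 M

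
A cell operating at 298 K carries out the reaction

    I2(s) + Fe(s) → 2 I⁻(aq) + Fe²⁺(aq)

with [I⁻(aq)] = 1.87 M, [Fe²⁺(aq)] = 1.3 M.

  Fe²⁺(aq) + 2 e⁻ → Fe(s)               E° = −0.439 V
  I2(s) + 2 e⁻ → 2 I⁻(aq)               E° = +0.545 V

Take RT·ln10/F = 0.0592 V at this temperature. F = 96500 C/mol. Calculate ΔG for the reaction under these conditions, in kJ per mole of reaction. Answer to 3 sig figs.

E°cell = +0.545 − (−0.439) = +0.984 V; the balanced reaction transfers n = 2 electrons.
Here Q = [I⁻(aq)]^2·[Fe²⁺(aq)] = 4.55 (log Q = 0.658), giving E = +0.984 − (0.0592/2)·(0.658) = +0.9645 V.
ΔG = −nFE = −(2)(96500)(+0.9645) J/mol = −186 kJ/mol.

−186 kJ/mol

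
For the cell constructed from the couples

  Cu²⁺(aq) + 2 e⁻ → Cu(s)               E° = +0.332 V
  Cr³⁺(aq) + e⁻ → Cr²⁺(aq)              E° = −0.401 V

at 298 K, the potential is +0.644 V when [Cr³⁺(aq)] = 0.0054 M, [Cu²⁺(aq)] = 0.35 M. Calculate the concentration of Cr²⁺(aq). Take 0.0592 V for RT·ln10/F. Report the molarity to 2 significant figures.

With Cu²⁺/Cu at the cathode and Cr³⁺/Cr²⁺ at the anode, E°cell = +0.332 − (−0.401) = +0.733 V (n = 2).
Since E = E° − (0.0592/n)·log Q, log Q = n(E° − E)/0.0592 = 3.007.
For Cu²⁺(aq) + 2 Cr²⁺(aq) → Cu(s) + 2 Cr³⁺(aq), the reaction quotient is Q = [Cr³⁺(aq)]^2 / ([Cu²⁺(aq)]·[Cr²⁺(aq)]^2).
Substituting the known concentrations and solving, log [Cr²⁺(aq)] = −3.543 and [Cr²⁺(aq)] = 0.00029 M.

0.00029 M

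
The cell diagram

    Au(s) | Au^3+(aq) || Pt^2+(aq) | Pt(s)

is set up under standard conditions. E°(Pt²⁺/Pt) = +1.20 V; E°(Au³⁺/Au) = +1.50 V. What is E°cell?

By convention the left-hand electrode in cell notation is the anode (oxidation) and the right-hand electrode is the cathode (reduction).
E°cell = E°(right) − E°(left) = +1.20 − (+1.50) = −0.30 V.
The negative sign shows that, as written, the cell would require an external voltage to drive the reaction.

−0.30 V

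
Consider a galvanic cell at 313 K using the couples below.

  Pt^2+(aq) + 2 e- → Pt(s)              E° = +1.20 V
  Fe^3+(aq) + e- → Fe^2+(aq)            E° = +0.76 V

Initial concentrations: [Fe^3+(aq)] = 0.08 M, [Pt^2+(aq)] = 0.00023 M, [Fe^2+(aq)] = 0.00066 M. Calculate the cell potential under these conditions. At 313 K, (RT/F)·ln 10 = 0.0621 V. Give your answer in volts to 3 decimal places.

The Pt²⁺/Pt couple has the more positive E°, so it is the cathode; Fe³⁺/Fe²⁺ is the anode.
E°cell = +1.20 − (+0.76) = +0.44 V, with n = 2 electrons transferred.
The balanced reaction is Pt^2+(aq) + 2 Fe^2+(aq) → Pt(s) + 2 Fe^3+(aq), so Q = [Fe^3+(aq)]^2 / ([Pt^2+(aq)]·[Fe^2+(aq)]^2) = 6.39×10^7 and log Q = 7.805.
Applying E = E° − (RT ln10/nF)·log Q gives +0.44 − (0.0621/2)(7.805) = +0.198 V.

+0.198 V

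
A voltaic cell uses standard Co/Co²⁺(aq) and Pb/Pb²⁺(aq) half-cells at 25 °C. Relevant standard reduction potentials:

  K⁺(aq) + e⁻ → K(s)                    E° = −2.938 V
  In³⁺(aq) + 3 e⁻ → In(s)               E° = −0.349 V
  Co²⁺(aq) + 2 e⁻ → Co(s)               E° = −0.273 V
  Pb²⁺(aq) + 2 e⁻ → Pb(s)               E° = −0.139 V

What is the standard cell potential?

Of the two couples in this cell, the one with the more positive reduction potential is reduced at the cathode: here that is Pb²⁺/Pb (−0.139 V); Co²⁺/Co (−0.273 V) is the anode.
E°cell = E°(cathode) − E°(anode) = −0.139 − (−0.273) = +0.134 V.

+0.134 V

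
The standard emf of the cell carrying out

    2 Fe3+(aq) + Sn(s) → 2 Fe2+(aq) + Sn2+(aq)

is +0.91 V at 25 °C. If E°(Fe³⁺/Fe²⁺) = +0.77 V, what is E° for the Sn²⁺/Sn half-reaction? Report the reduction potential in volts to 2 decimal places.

In the reaction as written the Fe³⁺/Fe²⁺ couple is reduced (cathode) and Sn²⁺/Sn is oxidized (anode), so E°cell = E°(Fe³⁺/Fe²⁺) − E°(Sn²⁺/Sn).
E°(Sn²⁺/Sn) = E°(cathode) − E°cell = +0.77 − (+0.91) = −0.14 V.

−0.14 V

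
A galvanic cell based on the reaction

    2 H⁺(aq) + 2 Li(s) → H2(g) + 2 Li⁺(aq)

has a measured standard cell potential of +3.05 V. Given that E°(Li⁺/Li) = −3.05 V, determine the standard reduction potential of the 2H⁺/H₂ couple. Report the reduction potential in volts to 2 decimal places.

In the reaction as written the 2H⁺/H₂ couple is reduced (cathode) and Li⁺/Li is oxidized (anode), so E°cell = E°(2H⁺/H₂) − E°(Li⁺/Li).
E°(2H⁺/H₂) = E°cell + E°(anode) = +3.05 + (−3.05) = +0.00 V.

+0.00 V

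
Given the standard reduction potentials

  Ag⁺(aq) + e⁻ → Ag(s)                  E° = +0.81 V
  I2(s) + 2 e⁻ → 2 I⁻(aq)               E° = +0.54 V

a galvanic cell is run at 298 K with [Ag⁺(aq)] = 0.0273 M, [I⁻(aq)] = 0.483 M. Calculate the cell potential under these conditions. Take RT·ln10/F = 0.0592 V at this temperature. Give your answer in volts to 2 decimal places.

+0.16 V

Since E°(Ag⁺/Ag) > E°(I₂/I⁻), Ag⁺/Ag serves as the cathode.
The standard potential is +0.81 − (+0.54) = +0.27 V and the balanced reaction transfers n = 2 electrons.
Balancing gives 2 Ag⁺(aq) + 2 I⁻(aq) → 2 Ag(s) + I2(s); hence Q = 1 / ([Ag⁺(aq)]^2·[I⁻(aq)]^2) = 5.75×10^3 (log Q = 3.760).
E = E° − (0.0592/n)·log Q = +0.27 − (0.0592/2)(3.760) = +0.16 V.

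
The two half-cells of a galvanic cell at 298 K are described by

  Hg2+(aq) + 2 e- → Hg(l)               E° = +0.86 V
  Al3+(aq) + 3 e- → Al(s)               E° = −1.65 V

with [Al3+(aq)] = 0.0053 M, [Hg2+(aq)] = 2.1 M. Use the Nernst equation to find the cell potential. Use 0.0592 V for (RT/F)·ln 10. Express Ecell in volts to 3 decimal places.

Hg²⁺/Hg is reduced (cathode, E° = +0.86 V) and Al³⁺/Al is oxidized (anode).
The standard potential is +0.86 − (−1.65) = +2.51 V and the balanced reaction transfers n = 6 electrons.
For the overall reaction 3 Hg2+(aq) + 2 Al(s) → 3 Hg(l) + 2 Al3+(aq), Q = [Al3+(aq)]^2 / [Hg2+(aq)]^3 = 3.03×10^−6, giving log Q = −5.518.
Applying E = E° − (RT ln10/nF)·log Q gives +2.51 − (0.0592/6)(−5.518) = +2.564 V.

+2.564 V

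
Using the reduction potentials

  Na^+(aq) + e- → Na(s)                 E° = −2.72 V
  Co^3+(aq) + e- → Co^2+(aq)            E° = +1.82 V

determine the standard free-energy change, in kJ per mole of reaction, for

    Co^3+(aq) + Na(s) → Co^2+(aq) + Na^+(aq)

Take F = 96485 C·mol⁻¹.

−438 kJ/mol

In the reaction as written Co^3+(aq) is reduced, so the Co³⁺/Co²⁺ couple is the cathode and Na⁺/Na is the anode.
E°cell = +1.82 − (−2.72) = +4.54 V; balancing electrons gives n = 1.
ΔG° = −nFE°cell = −(1)(96485)(+4.54) J/mol = −438 kJ/mol.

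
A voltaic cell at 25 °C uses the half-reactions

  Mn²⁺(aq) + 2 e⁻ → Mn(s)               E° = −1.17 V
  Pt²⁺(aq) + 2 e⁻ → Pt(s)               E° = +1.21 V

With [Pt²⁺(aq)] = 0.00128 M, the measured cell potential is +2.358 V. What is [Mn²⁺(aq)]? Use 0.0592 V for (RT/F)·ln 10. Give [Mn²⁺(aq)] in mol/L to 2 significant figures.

0.0071 M

Pt²⁺/Pt is the cathode (higher E°); E°cell = +1.21 − (−1.17) = +2.38 V with n = 2.
Rearranging E = E° − (0.0592/n)·log Q gives log Q = 2(+2.38 − (+2.358))/0.0592 = 0.743.
The balanced reaction is Pt²⁺(aq) + Mn(s) → Pt(s) + Mn²⁺(aq), so Q = [Mn²⁺(aq)] / [Pt²⁺(aq)].
Isolating [Mn²⁺(aq)] in Q = 10^{0.743} yields log [Mn²⁺(aq)] = −2.150, i.e. 0.0071 M.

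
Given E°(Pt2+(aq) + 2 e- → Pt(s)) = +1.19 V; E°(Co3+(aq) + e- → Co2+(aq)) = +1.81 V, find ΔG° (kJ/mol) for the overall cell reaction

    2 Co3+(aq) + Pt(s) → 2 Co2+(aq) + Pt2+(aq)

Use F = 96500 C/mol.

−120 kJ/mol

In the reaction as written Co3+(aq) is reduced, so the Co³⁺/Co²⁺ couple is the cathode and Pt²⁺/Pt is the anode.
E°cell = +1.81 − (+1.19) = +0.62 V; balancing electrons gives n = 2.
ΔG° = −nFE°cell = −(2)(96500)(+0.62) J/mol = −120 kJ/mol.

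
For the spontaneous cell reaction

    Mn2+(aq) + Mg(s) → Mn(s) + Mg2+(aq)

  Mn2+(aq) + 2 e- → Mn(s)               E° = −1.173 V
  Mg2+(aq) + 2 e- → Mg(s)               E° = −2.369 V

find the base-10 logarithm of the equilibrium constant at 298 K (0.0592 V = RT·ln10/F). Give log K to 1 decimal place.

The Mn²⁺/Mn couple is reduced (cathode); E°cell = −1.173 − (−2.369) = +1.196 V with n = 2.
At equilibrium E = 0, so log K = nE°cell / 0.0592 = (2)(+1.196) / 0.0592 = 40.4.

log K = 40.4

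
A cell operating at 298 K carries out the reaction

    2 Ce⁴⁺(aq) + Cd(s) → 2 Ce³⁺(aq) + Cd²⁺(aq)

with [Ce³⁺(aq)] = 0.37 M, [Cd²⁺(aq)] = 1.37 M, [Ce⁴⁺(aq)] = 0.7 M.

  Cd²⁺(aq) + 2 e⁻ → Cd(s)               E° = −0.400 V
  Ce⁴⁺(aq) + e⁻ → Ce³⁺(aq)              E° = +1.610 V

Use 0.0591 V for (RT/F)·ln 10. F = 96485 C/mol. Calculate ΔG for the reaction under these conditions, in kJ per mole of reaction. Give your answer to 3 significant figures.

−390 kJ/mol

E°cell = +1.610 − (−0.400) = +2.010 V; the balanced reaction transfers n = 2 electrons.
The reaction quotient is ([Ce³⁺(aq)]^2·[Cd²⁺(aq)]) / [Ce⁴⁺(aq)]^2 = 0.383; by Nernst, E = +2.010 − (0.0591/2)(−0.417) = +2.0223 V.
Then ΔG = −nFE = −2 × 96485 × +2.0223 J/mol = −390 kJ/mol.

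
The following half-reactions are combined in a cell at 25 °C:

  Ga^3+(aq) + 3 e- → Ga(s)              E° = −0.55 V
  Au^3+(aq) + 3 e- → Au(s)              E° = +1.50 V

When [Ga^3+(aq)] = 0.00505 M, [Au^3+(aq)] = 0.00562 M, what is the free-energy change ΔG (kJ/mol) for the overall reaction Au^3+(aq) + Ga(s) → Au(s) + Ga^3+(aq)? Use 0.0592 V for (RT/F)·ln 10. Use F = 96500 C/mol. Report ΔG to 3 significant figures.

−594 kJ/mol

The standard cell potential is +1.50 − (−0.55) = +2.05 V, with n = 3 electrons in the balanced equation.
Here Q = [Ga^3+(aq)] / [Au^3+(aq)] = 0.899 (log Q = −0.046), giving E = +2.05 − (0.0592/3)·(−0.046) = +2.0509 V.
Finally ΔG = −nFE = −(3)(96500 C/mol)(+2.0509 V) = −594 kJ/mol.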